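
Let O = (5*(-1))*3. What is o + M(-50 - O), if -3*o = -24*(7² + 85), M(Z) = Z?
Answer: 1037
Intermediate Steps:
O = -15 (O = -5*3 = -15)
o = 1072 (o = -(-8)*(7² + 85) = -(-8)*(49 + 85) = -(-8)*134 = -⅓*(-3216) = 1072)
o + M(-50 - O) = 1072 + (-50 - 1*(-15)) = 1072 + (-50 + 15) = 1072 - 35 = 1037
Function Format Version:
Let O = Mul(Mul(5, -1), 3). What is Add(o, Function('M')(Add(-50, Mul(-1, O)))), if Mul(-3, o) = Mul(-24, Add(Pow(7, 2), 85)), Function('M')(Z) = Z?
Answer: 1037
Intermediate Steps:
O = -15 (O = Mul(-5, 3) = -15)
o = 1072 (o = Mul(Rational(-1, 3), Mul(-24, Add(Pow(7, 2), 85))) = Mul(Rational(-1, 3), Mul(-24, Add(49, 85))) = Mul(Rational(-1, 3), Mul(-24, 134)) = Mul(Rational(-1, 3), -3216) = 1072)
Add(o, Function('M')(Add(-50, Mul(-1, O)))) = Add(1072, Add(-50, Mul(-1, -15))) = Add(1072, Add(-50, 15)) = Add(1072, -35) = 1037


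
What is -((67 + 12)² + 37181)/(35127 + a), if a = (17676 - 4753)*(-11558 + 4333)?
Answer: 21711/46666774 ≈ 0.00046523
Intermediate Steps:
a = -93368675 (a = 12923*(-7225) = -93368675)
-((67 + 12)² + 37181)/(35127 + a) = -((67 + 12)² + 37181)/(35127 - 93368675) = -(79² + 37181)/(-93333548) = -(6241 + 37181)*(-1)/93333548 = -43422*(-1)/93333548 = -1*(-21711/46666774) = 21711/46666774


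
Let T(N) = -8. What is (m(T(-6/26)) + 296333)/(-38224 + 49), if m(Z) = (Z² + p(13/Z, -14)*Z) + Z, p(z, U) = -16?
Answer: -98839/12725 ≈ -7.7673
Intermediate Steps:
m(Z) = Z² - 15*Z (m(Z) = (Z² - 16*Z) + Z = Z² - 15*Z)
(m(T(-6/26)) + 296333)/(-38224 + 49) = (-8*(-15 - 8) + 296333)/(-38224 + 49) = (-8*(-23) + 296333)/(-38175) = (184 + 296333)*(-1/38175) = 296517*(-1/38175) = -98839/12725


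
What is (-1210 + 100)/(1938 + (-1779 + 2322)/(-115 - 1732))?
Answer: -683390/1192981 ≈ -0.57284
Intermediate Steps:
(-1210 + 100)/(1938 + (-1779 + 2322)/(-115 - 1732)) = -1110/(1938 + 543/(-1847)) = -1110/(1938 + 543*(-1/1847)) = -1110/(1938 - 543/1847) = -1110/3578943/1847 = -1110*1847/3578943 = -683390/1192981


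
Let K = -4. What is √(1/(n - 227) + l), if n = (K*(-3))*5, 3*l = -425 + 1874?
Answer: 2*√3367555/167 ≈ 21.977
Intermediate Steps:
l = 483 (l = (-425 + 1874)/3 = (⅓)*1449 = 483)
n = 60 (n = -4*(-3)*5 = 12*5 = 60)
√(1/(n - 227) + l) = √(1/(60 - 227) + 483) = √(1/(-167) + 483) = √(-1/167 + 483) = √(80660/167) = 2*√3367555/167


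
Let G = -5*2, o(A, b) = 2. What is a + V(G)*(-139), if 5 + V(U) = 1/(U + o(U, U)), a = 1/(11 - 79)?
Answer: 96881/136 ≈ 712.36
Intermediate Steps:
a = -1/68 (a = 1/(-68) = -1/68 ≈ -0.014706)
G = -10
V(U) = -5 + 1/(2 + U) (V(U) = -5 + 1/(U + 2) = -5 + 1/(2 + U))
a + V(G)*(-139) = -1/68 + ((-9 - 5*(-10))/(2 - 10))*(-139) = -1/68 + ((-9 + 50)/(-8))*(-139) = -1/68 - ⅛*41*(-139) = -1/68 - 41/8*(-139) = -1/68 + 5699/8 = 96881/136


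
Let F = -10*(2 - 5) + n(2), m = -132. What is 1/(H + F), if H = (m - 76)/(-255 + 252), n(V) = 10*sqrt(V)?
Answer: 447/43502 - 45*sqrt(2)/43502 ≈ 0.0088125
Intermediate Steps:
H = 208/3 (H = (-132 - 76)/(-255 + 252) = -208/(-3) = -208*(-1/3) = 208/3 ≈ 69.333)
F = 30 + 10*sqrt(2) (F = -10*(2 - 5) + 10*sqrt(2) = -10*(-3) + 10*sqrt(2) = 30 + 10*sqrt(2) ≈ 44.142)
1/(H + F) = 1/(208/3 + (30 + 10*sqrt(2))) = 1/(298/3 + 10*sqrt(2))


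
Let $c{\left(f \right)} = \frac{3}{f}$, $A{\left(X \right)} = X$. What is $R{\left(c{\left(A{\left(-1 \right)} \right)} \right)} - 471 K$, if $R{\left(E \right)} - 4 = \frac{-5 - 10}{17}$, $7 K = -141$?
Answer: $\frac{1129358}{119} \approx 9490.4$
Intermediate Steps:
$K = - \frac{141}{7}$ ($K = \frac{1}{7} \left(-141\right) = - \frac{141}{7} \approx -20.143$)
$R{\left(E \right)} = \frac{53}{17}$ ($R{\left(E \right)} = 4 + \frac{-5 - 10}{17} = 4 + \left(-5 - 10\right) \frac{1}{17} = 4 - \frac{15}{17} = \frac{53}{17}$)
$R{\left(c{\left(A{\left(-1 \right)} \right)} \right)} - 471 K = \frac{53}{17} - - \frac{66411}{7} = \frac{53}{17} + \frac{66411}{7} = \frac{1129358}{119}$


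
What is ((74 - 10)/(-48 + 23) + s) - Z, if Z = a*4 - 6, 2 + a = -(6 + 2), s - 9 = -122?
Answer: -1739/25 ≈ -69.560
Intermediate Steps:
s = -113 (s = 9 - 122 = -113)
a = -10 (a = -2 - (6 + 2) = -2 - 1*8 = -2 - 8 = -10)
Z = -46 (Z = -10*4 - 6 = -40 - 6 = -46)
((74 - 10)/(-48 + 23) + s) - Z = ((74 - 10)/(-48 + 23) - 113) - 1*(-46) = (64/(-25) - 113) + 46 = (64*(-1/25) - 113) + 46 = (-64/25 - 113) + 46 = -2889/25 + 46 = -1739/25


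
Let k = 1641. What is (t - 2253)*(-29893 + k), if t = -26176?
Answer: 803176108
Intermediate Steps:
(t - 2253)*(-29893 + k) = (-26176 - 2253)*(-29893 + 1641) = -28429*(-28252) = 803176108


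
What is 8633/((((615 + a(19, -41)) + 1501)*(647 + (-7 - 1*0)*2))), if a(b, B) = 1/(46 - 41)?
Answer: 43165/6697773 ≈ 0.0064447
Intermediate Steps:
a(b, B) = ⅕ (a(b, B) = 1/5 = ⅕)
8633/((((615 + a(19, -41)) + 1501)*(647 + (-7 - 1*0)*2))) = 8633/((((615 + ⅕) + 1501)*(647 + (-7 - 1*0)*2))) = 8633/(((3076/5 + 1501)*(647 + (-7 + 0)*2))) = 8633/((10581*(647 - 7*2)/5)) = 8633/((10581*(647 - 14)/5)) = 8633/(((10581/5)*633)) = 8633/(6697773/5) = 8633*(5/6697773) = 43165/6697773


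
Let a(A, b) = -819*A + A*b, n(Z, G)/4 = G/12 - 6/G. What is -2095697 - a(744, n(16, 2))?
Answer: -1477929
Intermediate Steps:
n(Z, G) = -24/G + G/3 (n(Z, G) = 4*(G/12 - 6/G) = 4*(-6/G + G/12) = -24/G + G/3)
-2095697 - a(744, n(16, 2)) = -2095697 - 744*(-819 + (-24/2 + (⅓)*2)) = -2095697 - 744*(-819 + (-24*½ + ⅔)) = -2095697 - 744*(-819 + (-12 + ⅔)) = -2095697 - 744*(-819 - 34/3) = -2095697 - 744*(-2491)/3 = -2095697 - 1*(-617768) = -2095697 + 617768 = -1477929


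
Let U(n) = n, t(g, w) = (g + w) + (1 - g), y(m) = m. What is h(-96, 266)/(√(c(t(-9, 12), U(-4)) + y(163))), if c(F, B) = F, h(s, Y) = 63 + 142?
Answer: 205*√11/44 ≈ 15.452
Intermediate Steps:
h(s, Y) = 205
t(g, w) = 1 + w
h(-96, 266)/(√(c(t(-9, 12), U(-4)) + y(163))) = 205/(√((1 + 12) + 163)) = 205/(√(13 + 163)) = 205/(√176) = 205/((4*√11)) = 205*(√11/44) = 205*√11/44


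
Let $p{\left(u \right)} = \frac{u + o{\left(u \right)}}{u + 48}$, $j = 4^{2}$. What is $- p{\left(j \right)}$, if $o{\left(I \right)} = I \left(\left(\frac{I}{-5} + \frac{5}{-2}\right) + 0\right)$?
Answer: $\frac{47}{40} \approx 1.175$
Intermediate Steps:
$j = 16$
$o{\left(I \right)} = I \left(- \frac{5}{2} - \frac{I}{5}\right)$ ($o{\left(I \right)} = I \left(\left(I \left(- \frac{1}{5}\right) + 5 \left(- \frac{1}{2}\right)\right) + 0\right) = I \left(\left(- \frac{I}{5} - \frac{5}{2}\right) + 0\right) = I \left(\left(- \frac{5}{2} - \frac{I}{5}\right) + 0\right) = I \left(- \frac{5}{2} - \frac{I}{5}\right)$)
$p{\left(u \right)} = \frac{u - \frac{u \left(25 + 2 u\right)}{10}}{48 + u}$ ($p{\left(u \right)} = \frac{u - \frac{u \left(25 + 2 u\right)}{10}}{u + 48} = \frac{u - \frac{u \left(25 + 2 u\right)}{10}}{48 + u}$)
$- p{\left(j \right)} = - \frac{16 \left(-15 - 32\right)}{10 \left(48 + 16\right)} = - \frac{16 \left(-15 - 32\right)}{10 \cdot 64} = - \frac{16 \left(-47\right)}{10 \cdot 64} = \left(-1\right) \left(- \frac{47}{40}\right) = \frac{47}{40}$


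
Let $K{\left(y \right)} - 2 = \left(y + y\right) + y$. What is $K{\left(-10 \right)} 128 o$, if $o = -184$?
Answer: $659456$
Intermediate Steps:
$K{\left(y \right)} = 2 + 3 y$ ($K{\left(y \right)} = 2 + \left(\left(y + y\right) + y\right) = 2 + \left(2 y + y\right) = 2 + 3 y$)
$K{\left(-10 \right)} 128 o = \left(2 + 3 \left(-10\right)\right) 128 \left(-184\right) = \left(2 - 30\right) 128 \left(-184\right) = \left(-28\right) 128 \left(-184\right) = \left(-3584\right) \left(-184\right) = 659456$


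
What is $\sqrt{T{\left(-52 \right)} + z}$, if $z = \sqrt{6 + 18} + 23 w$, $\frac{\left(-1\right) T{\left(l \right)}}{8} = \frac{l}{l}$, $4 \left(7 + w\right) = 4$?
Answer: $\sqrt{-146 + 2 \sqrt{6}} \approx 11.879 i$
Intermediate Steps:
$w = -6$ ($w = -7 + \frac{1}{4} \cdot 4 = -7 + 1 = -6$)
$T{\left(l \right)} = -8$ ($T{\left(l \right)} = - 8 \frac{l}{l} = \left(-8\right) 1 = -8$)
$z = -138 + 2 \sqrt{6}$ ($z = \sqrt{6 + 18} + 23 \left(-6\right) = \sqrt{24} - 138 = 2 \sqrt{6} - 138 = -138 + 2 \sqrt{6} \approx -133.1$)
$\sqrt{T{\left(-52 \right)} + z} = \sqrt{-8 - \left(138 - 2 \sqrt{6}\right)} = \sqrt{-146 + 2 \sqrt{6}}$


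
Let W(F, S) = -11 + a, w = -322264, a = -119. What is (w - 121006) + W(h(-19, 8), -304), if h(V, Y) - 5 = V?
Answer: -443400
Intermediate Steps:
h(V, Y) = 5 + V
W(F, S) = -130 (W(F, S) = -11 - 119 = -130)
(w - 121006) + W(h(-19, 8), -304) = (-322264 - 121006) - 130 = -443270 - 130 = -443400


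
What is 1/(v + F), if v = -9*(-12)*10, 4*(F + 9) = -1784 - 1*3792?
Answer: -1/323 ≈ -0.0030960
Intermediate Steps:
F = -1403 (F = -9 + (-1784 - 1*3792)/4 = -9 + (-1784 - 3792)/4 = -9 + (¼)*(-5576) = -9 - 1394 = -1403)
v = 1080 (v = 108*10 = 1080)
1/(v + F) = 1/(1080 - 1403) = 1/(-323) = -1/323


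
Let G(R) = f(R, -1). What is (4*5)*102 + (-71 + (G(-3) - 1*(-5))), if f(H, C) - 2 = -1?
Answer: 1975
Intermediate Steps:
f(H, C) = 1 (f(H, C) = 2 - 1 = 1)
G(R) = 1
(4*5)*102 + (-71 + (G(-3) - 1*(-5))) = (4*5)*102 + (-71 + (1 - 1*(-5))) = 20*102 + (-71 + (1 + 5)) = 2040 + (-71 + 6) = 2040 - 65 = 1975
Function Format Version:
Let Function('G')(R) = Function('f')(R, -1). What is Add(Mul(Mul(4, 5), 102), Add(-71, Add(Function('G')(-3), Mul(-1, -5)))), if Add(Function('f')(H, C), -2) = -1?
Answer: 1975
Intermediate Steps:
Function('f')(H, C) = 1 (Function('f')(H, C) = Add(2, -1) = 1)
Function('G')(R) = 1
Add(Mul(Mul(4, 5), 102), Add(-71, Add(Function('G')(-3), Mul(-1, -5)))) = Add(Mul(Mul(4, 5), 102), Add(-71, Add(1, Mul(-1, -5)))) = Add(Mul(20, 102), Add(-71, Add(1, 5))) = Add(2040, Add(-71, 6)) = Add(2040, -65) = 1975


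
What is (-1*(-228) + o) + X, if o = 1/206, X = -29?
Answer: 40995/206 ≈ 199.00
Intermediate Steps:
o = 1/206 ≈ 0.0048544
(-1*(-228) + o) + X = (-1*(-228) + 1/206) - 29 = (228 + 1/206) - 29 = 46969/206 - 29 = 40995/206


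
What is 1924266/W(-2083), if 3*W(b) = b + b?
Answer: -2886399/2083 ≈ -1385.7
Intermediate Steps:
W(b) = 2*b/3 (W(b) = (b + b)/3 = (2*b)/3 = 2*b/3)
1924266/W(-2083) = 1924266/(((⅔)*(-2083))) = 1924266/(-4166/3) = 1924266*(-3/4166) = -2886399/2083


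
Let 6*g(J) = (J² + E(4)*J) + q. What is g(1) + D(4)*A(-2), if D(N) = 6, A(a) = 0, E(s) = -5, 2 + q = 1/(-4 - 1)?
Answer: -31/30 ≈ -1.0333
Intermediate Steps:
q = -11/5 (q = -2 + 1/(-4 - 1) = -2 + 1/(-5) = -2 - ⅕ = -11/5 ≈ -2.2000)
g(J) = -11/30 - 5*J/6 + J²/6 (g(J) = ((J² - 5*J) - 11/5)/6 = (-11/5 + J² - 5*J)/6 = -11/30 - 5*J/6 + J²/6)
g(1) + D(4)*A(-2) = (-11/30 - ⅚*1 + (⅙)*1²) + 6*0 = (-11/30 - ⅚ + (⅙)*1) + 0 = (-11/30 - ⅚ + ⅙) + 0 = -31/30 + 0 = -31/30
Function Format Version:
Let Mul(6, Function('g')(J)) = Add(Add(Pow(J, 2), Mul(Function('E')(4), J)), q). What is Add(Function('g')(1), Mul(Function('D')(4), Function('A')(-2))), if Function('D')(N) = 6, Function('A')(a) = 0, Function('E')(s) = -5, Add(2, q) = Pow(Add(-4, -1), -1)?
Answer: Rational(-31, 30) ≈ -1.0333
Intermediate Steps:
q = Rational(-11, 5) (q = Add(-2, Pow(Add(-4, -1), -1)) = Add(-2, Pow(-5, -1)) = Add(-2, Rational(-1, 5)) = Rational(-11, 5) ≈ -2.2000)
Function('g')(J) = Add(Rational(-11, 30), Mul(Rational(-5, 6), J), Mul(Rational(1, 6), Pow(J, 2))) (Function('g')(J) = Mul(Rational(1, 6), Add(Add(Pow(J, 2), Mul(-5, J)), Rational(-11, 5))) = Mul(Rational(1, 6), Add(Rational(-11, 5), Pow(J, 2), Mul(-5, J))) = Add(Rational(-11, 30), Mul(Rational(-5, 6), J), Mul(Rational(1, 6), Pow(J, 2))))
Add(Function('g')(1), Mul(Function('D')(4), Function('A')(-2))) = Add(Add(Rational(-11, 30), Mul(Rational(-5, 6), 1), Mul(Rational(1, 6), Pow(1, 2))), Mul(6, 0)) = Add(Add(Rational(-11, 30), Rational(-5, 6), Mul(Rational(1, 6), 1)), 0) = Add(Add(Rational(-11, 30), Rational(-5, 6), Rational(1, 6)), 0) = Add(Rational(-31, 30), 0) = Rational(-31, 30)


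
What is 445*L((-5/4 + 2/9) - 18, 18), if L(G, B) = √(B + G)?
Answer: 445*I*√37/6 ≈ 451.14*I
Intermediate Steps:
445*L((-5/4 + 2/9) - 18, 18) = 445*√(18 + ((-5/4 + 2/9) - 18)) = 445*√(18 + (-37/36 - 18)) = 445*√(18 - 685/36) = 445*√(-37/36) = 445*(I*√37/6) = 445*I*√37/6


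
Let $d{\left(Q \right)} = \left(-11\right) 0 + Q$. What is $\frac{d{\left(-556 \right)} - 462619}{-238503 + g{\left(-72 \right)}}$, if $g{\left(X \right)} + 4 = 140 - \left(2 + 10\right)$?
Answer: $\frac{463175}{238379} \approx 1.943$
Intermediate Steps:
$g{\left(X \right)} = 124$ ($g{\left(X \right)} = -4 + \left(140 - \left(2 + 10\right)\right) = -4 + \left(140 - 12\right) = -4 + 128 = 124$)
$d{\left(Q \right)} = Q$ ($d{\left(Q \right)} = 0 + Q = Q$)
$\frac{d{\left(-556 \right)} - 462619}{-238503 + g{\left(-72 \right)}} = \frac{-556 - 462619}{-238503 + 124} = - \frac{463175}{-238379} = \left(-463175\right) \left(- \frac{1}{238379}\right) = \frac{463175}{238379}$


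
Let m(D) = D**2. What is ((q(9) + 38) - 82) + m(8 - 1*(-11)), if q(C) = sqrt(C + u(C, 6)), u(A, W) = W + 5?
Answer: 317 + 2*sqrt(5) ≈ 321.47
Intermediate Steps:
u(A, W) = 5 + W
q(C) = sqrt(11 + C) (q(C) = sqrt(C + (5 + 6)) = sqrt(C + 11) = sqrt(11 + C))
((q(9) + 38) - 82) + m(8 - 1*(-11)) = ((sqrt(11 + 9) + 38) - 82) + (8 - 1*(-11))**2 = ((sqrt(20) + 38) - 82) + (8 + 11)**2 = ((2*sqrt(5) + 38) - 82) + 19**2 = ((38 + 2*sqrt(5)) - 82) + 361 = (-44 + 2*sqrt(5)) + 361 = 317 + 2*sqrt(5)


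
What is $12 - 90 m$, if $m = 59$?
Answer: $-5298$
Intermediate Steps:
$12 - 90 m = 12 - 5310 = -5298$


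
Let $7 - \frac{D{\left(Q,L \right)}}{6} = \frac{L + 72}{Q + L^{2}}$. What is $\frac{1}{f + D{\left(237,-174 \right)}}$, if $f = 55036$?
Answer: $\frac{10171}{560198542} \approx 1.8156 \cdot 10^{-5}$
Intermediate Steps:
$D{\left(Q,L \right)} = 42 - \frac{6 \left(72 + L\right)}{Q + L^{2}}$ ($D{\left(Q,L \right)} = 42 - 6 \frac{L + 72}{Q + L^{2}} = 42 - 6 \frac{72 + L}{Q + L^{2}} = 42 - \frac{6 \left(72 + L\right)}{Q + L^{2}}$)
$\frac{1}{f + D{\left(237,-174 \right)}} = \frac{1}{55036 + \frac{6 \left(-72 - -174 + 7 \cdot 237 + 7 \left(-174\right)^{2}\right)}{237 + \left(-174\right)^{2}}} = \frac{1}{55036 + \frac{6 \left(-72 + 174 + 1659 + 7 \cdot 30276\right)}{237 + 30276}} = \frac{1}{55036 + \frac{6 \left(-72 + 174 + 1659 + 211932\right)}{30513}} = \frac{1}{55036 + 6 \cdot \frac{1}{30513} \cdot 213693} = \frac{1}{55036 + \frac{427386}{10171}} = \frac{1}{\frac{560198542}{10171}} = \frac{10171}{560198542}$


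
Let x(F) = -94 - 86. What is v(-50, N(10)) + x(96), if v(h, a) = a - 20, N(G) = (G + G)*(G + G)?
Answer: 200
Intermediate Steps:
N(G) = 4*G² (N(G) = (2*G)*(2*G) = 4*G²)
v(h, a) = -20 + a
x(F) = -180
v(-50, N(10)) + x(96) = (-20 + 4*10²) - 180 = (-20 + 4*100) - 180 = (-20 + 400) - 180 = 380 - 180 = 200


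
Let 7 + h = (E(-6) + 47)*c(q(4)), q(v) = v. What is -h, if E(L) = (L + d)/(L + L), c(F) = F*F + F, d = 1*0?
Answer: -943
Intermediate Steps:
d = 0
c(F) = F + F² (c(F) = F² + F = F + F²)
E(L) = ½ (E(L) = (L + 0)/(L + L) = L/((2*L)) = L*(1/(2*L)) = ½)
h = 943 (h = -7 + (½ + 47)*(4*(1 + 4)) = -7 + 95*(4*5)/2 = -7 + (95/2)*20 = -7 + 950 = 943)
-h = -1*943 = -943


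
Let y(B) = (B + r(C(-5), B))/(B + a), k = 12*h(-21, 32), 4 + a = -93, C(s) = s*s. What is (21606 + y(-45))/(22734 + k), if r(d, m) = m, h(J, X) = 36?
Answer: 46487/49842 ≈ 0.93269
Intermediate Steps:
C(s) = s²
a = -97 (a = -4 - 93 = -97)
k = 432 (k = 12*36 = 432)
y(B) = 2*B/(-97 + B) (y(B) = (B + B)/(B - 97) = (2*B)/(-97 + B) = 2*B/(-97 + B))
(21606 + y(-45))/(22734 + k) = (21606 + 2*(-45)/(-97 - 45))/(22734 + 432) = (21606 + 2*(-45)/(-142))/23166 = (21606 + 2*(-45)*(-1/142))*(1/23166) = (21606 + 45/71)*(1/23166) = (1534071/71)*(1/23166) = 46487/49842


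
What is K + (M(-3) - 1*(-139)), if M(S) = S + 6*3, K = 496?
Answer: 650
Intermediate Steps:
M(S) = 18 + S (M(S) = S + 18 = 18 + S)
K + (M(-3) - 1*(-139)) = 496 + ((18 - 3) - 1*(-139)) = 496 + (15 + 139) = 496 + 154 = 650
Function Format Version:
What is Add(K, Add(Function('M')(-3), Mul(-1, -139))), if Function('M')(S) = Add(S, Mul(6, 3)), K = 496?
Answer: 650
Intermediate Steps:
Function('M')(S) = Add(18, S) (Function('M')(S) = Add(S, 18) = Add(18, S))
Add(K, Add(Function('M')(-3), Mul(-1, -139))) = Add(496, Add(Add(18, -3), Mul(-1, -139))) = Add(496, Add(15, 139)) = Add(496, 154) = 650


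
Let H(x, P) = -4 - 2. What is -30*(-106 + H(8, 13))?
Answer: 3360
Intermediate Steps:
H(x, P) = -6
-30*(-106 + H(8, 13)) = -30*(-106 - 6) = -30*(-112) = 3360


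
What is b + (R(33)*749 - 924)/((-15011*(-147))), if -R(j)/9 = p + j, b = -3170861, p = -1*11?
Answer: -19599092259/6181 ≈ -3.1709e+6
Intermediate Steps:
p = -11
R(j) = 99 - 9*j (R(j) = -9*(-11 + j) = 99 - 9*j)
b + (R(33)*749 - 924)/((-15011*(-147))) = -3170861 + ((99 - 9*33)*749 - 924)/((-15011*(-147))) = -3170861 + ((99 - 297)*749 - 924)/2206617 = -3170861 + (-198*749 - 924)*(1/2206617) = -3170861 + (-148302 - 924)*(1/2206617) = -3170861 - 149226*1/2206617 = -3170861 - 418/6181 = -19599092259/6181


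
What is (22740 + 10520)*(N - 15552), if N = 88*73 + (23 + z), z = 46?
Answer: -301302340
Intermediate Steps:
N = 6493 (N = 88*73 + (23 + 46) = 6424 + 69 = 6493)
(22740 + 10520)*(N - 15552) = (22740 + 10520)*(6493 - 15552) = 33260*(-9059) = -301302340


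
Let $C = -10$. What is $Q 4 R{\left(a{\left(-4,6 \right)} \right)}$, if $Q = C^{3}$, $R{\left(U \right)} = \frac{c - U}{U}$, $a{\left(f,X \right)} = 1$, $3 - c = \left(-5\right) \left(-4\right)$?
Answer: $72000$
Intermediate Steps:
$c = -17$ ($c = 3 - \left(-5\right) \left(-4\right) = 3 - 20 = -17$)
$R{\left(U \right)} = \frac{-17 - U}{U}$
$Q = -1000$ ($Q = \left(-10\right)^{3} = -1000$)
$Q 4 R{\left(a{\left(-4,6 \right)} \right)} = - 1000 \cdot 4 \frac{-17 - 1}{1} = - 1000 \cdot 4 \cdot 1 \left(-17 - 1\right) = - 1000 \cdot 4 \cdot 1 \left(-18\right) = - 1000 \cdot 4 \left(-18\right) = \left(-1000\right) \left(-72\right) = 72000$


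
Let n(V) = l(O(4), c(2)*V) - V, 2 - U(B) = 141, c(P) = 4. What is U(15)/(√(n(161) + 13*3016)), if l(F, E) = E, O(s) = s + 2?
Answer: -139*√39691/39691 ≈ -0.69770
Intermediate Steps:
O(s) = 2 + s
U(B) = -139 (U(B) = 2 - 1*141 = 2 - 141 = -139)
n(V) = 3*V (n(V) = 4*V - V = 3*V)
U(15)/(√(n(161) + 13*3016)) = -139/√(3*161 + 13*3016) = -139/√(483 + 39208) = -139*√39691/39691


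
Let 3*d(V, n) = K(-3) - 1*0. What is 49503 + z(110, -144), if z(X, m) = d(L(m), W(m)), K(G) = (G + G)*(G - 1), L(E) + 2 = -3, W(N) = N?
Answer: 49511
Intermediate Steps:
L(E) = -5 (L(E) = -2 - 3 = -5)
K(G) = 2*G*(-1 + G) (K(G) = (2*G)*(-1 + G) = 2*G*(-1 + G))
d(V, n) = 8 (d(V, n) = (2*(-3)*(-1 - 3) - 1*0)/3 = (2*(-3)*(-4) + 0)/3 = (24 + 0)/3 = (⅓)*24 = 8)
z(X, m) = 8
49503 + z(110, -144) = 49503 + 8 = 49511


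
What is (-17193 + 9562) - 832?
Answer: -8463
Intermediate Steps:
(-17193 + 9562) - 832 = -7631 - 832 = -8463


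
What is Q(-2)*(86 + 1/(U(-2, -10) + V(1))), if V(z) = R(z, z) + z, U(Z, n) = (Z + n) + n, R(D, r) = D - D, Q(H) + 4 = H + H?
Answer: -14440/21 ≈ -687.62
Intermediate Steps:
Q(H) = -4 + 2*H (Q(H) = -4 + (H + H) = -4 + 2*H)
R(D, r) = 0
U(Z, n) = Z + 2*n
V(z) = z (V(z) = 0 + z = z)
Q(-2)*(86 + 1/(U(-2, -10) + V(1))) = (-4 + 2*(-2))*(86 + 1/((-2 + 2*(-10)) + 1)) = (-4 - 4)*(86 + 1/((-2 - 20) + 1)) = -8*(86 + 1/(-22 + 1)) = -8*(86 + 1/(-21)) = -8*(86 - 1/21) = -8*1805/21 = -14440/21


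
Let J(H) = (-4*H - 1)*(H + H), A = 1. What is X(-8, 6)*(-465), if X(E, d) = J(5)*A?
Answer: 97650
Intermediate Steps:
J(H) = 2*H*(-1 - 4*H) (J(H) = (-1 - 4*H)*(2*H) = 2*H*(-1 - 4*H))
X(E, d) = -210 (X(E, d) = -2*5*(1 + 4*5)*1 = -2*5*(1 + 20)*1 = -2*5*21*1 = -210*1 = -210)
X(-8, 6)*(-465) = -210*(-465) = 97650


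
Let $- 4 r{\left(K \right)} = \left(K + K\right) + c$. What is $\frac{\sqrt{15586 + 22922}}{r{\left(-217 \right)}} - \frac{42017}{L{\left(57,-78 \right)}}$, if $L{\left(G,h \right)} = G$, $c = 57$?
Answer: $- \frac{42017}{57} + \frac{8 \sqrt{9627}}{377} \approx -735.06$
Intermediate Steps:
$r{\left(K \right)} = - \frac{57}{4} - \frac{K}{2}$ ($r{\left(K \right)} = - \frac{\left(K + K\right) + 57}{4} = - \frac{2 K + 57}{4} = - \frac{57 + 2 K}{4} = - \frac{57}{4} - \frac{K}{2}$)
$\frac{\sqrt{15586 + 22922}}{r{\left(-217 \right)}} - \frac{42017}{L{\left(57,-78 \right)}} = \frac{\sqrt{15586 + 22922}}{- \frac{57}{4} - - \frac{217}{2}} - \frac{42017}{57} = \frac{\sqrt{38508}}{- \frac{57}{4} + \frac{217}{2}} - \frac{42017}{57} = \frac{2 \sqrt{9627}}{\frac{377}{4}} - \frac{42017}{57} = 2 \sqrt{9627} \cdot \frac{4}{377} - \frac{42017}{57} = \frac{8 \sqrt{9627}}{377} - \frac{42017}{57} = - \frac{42017}{57} + \frac{8 \sqrt{9627}}{377}$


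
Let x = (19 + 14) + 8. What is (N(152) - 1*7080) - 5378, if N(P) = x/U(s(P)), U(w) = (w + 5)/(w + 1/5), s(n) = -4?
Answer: -63069/5 ≈ -12614.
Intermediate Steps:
U(w) = (5 + w)/(1/5 + w) (U(w) = (5 + w)/(w + 1/5) = (5 + w)/(1/5 + w))
x = 41 (x = 33 + 8 = 41)
N(P) = -779/5 (N(P) = 41/((5*(5 - 4)/(1 + 5*(-4)))) = 41/((5*1/(1 - 20))) = 41/((5*1/(-19))) = 41/((5*(-1/19)*1)) = 41/(-5/19) = 41*(-19/5) = -779/5)
(N(152) - 1*7080) - 5378 = (-779/5 - 1*7080) - 5378 = (-779/5 - 7080) - 5378 = -36179/5 - 5378 = -63069/5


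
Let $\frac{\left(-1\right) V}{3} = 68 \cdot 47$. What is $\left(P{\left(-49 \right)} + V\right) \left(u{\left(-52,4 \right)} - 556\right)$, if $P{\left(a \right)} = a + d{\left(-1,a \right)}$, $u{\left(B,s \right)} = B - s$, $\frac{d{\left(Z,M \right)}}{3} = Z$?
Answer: $5899680$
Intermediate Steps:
$d{\left(Z,M \right)} = 3 Z$
$P{\left(a \right)} = -3 + a$ ($P{\left(a \right)} = a + 3 \left(-1\right) = a - 3 = -3 + a$)
$V = -9588$ ($V = - 3 \cdot 68 \cdot 47 = \left(-3\right) 3196 = -9588$)
$\left(P{\left(-49 \right)} + V\right) \left(u{\left(-52,4 \right)} - 556\right) = \left(\left(-3 - 49\right) - 9588\right) \left(\left(-52 - 4\right) - 556\right) = \left(-52 - 9588\right) \left(\left(-52 - 4\right) - 556\right) = - 9640 \left(-56 - 556\right) = \left(-9640\right) \left(-612\right) = 5899680$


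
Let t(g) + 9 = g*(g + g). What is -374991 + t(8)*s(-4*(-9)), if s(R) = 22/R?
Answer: -6748529/18 ≈ -3.7492e+5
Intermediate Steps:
t(g) = -9 + 2*g**2 (t(g) = -9 + g*(g + g) = -9 + g*(2*g) = -9 + 2*g**2)
-374991 + t(8)*s(-4*(-9)) = -374991 + (-9 + 2*8**2)*(22/((-4*(-9)))) = -374991 + (-9 + 2*64)*(22/36) = -374991 + (-9 + 128)*(22*(1/36)) = -374991 + 119*(11/18) = -374991 + 1309/18 = -6748529/18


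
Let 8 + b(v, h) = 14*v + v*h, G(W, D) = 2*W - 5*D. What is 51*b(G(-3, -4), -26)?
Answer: -8976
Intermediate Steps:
G(W, D) = -5*D + 2*W
b(v, h) = -8 + 14*v + h*v (b(v, h) = -8 + (14*v + v*h) = -8 + (14*v + h*v) = -8 + 14*v + h*v)
51*b(G(-3, -4), -26) = 51*(-8 + 14*(-5*(-4) + 2*(-3)) - 26*(-5*(-4) + 2*(-3))) = 51*(-8 + 14*(20 - 6) - 26*(20 - 6)) = 51*(-8 + 14*14 - 26*14) = 51*(-8 + 196 - 364) = 51*(-176) = -8976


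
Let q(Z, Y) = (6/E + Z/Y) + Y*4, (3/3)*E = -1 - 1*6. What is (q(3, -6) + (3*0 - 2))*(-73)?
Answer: 27959/14 ≈ 1997.1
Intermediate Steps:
E = -7 (E = -1 - 1*6 = -1 - 6 = -7)
q(Z, Y) = -6/7 + 4*Y + Z/Y (q(Z, Y) = (6/(-7) + Z/Y) + Y*4 = (6*(-⅐) + Z/Y) + 4*Y = (-6/7 + Z/Y) + 4*Y = -6/7 + 4*Y + Z/Y)
(q(3, -6) + (3*0 - 2))*(-73) = ((-6/7 + 4*(-6) + 3/(-6)) + (3*0 - 2))*(-73) = ((-6/7 - 24 + 3*(-⅙)) + (0 - 2))*(-73) = ((-6/7 - 24 - ½) - 2)*(-73) = (-355/14 - 2)*(-73) = -383/14*(-73) = 27959/14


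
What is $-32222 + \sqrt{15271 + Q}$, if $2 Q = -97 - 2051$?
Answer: $-32222 + \sqrt{14197} \approx -32103.0$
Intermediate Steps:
$Q = -1074$ ($Q = \frac{-97 - 2051}{2} = \frac{1}{2} \left(-2148\right) = -1074$)
$-32222 + \sqrt{15271 + Q} = -32222 + \sqrt{15271 - 1074} = -32222 + \sqrt{14197}$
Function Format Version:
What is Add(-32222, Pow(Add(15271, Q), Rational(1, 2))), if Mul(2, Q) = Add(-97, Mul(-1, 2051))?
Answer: Add(-32222, Pow(14197, Rational(1, 2))) ≈ -32103.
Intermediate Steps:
Q = -1074 (Q = Mul(Rational(1, 2), Add(-97, Mul(-1, 2051))) = Mul(Rational(1, 2), Add(-97, -2051)) = Mul(Rational(1, 2), -2148) = -1074)
Add(-32222, Pow(Add(15271, Q), Rational(1, 2))) = Add(-32222, Pow(Add(15271, -1074), Rational(1, 2))) = Add(-32222, Pow(14197, Rational(1, 2)))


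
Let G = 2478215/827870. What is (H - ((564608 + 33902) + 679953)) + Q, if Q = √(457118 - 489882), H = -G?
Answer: -211680728405/165574 + 2*I*√8191 ≈ -1.2785e+6 + 181.01*I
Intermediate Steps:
G = 495643/165574 (G = 2478215*(1/827870) = 495643/165574 ≈ 2.9935)
H = -495643/165574 (H = -1*495643/165574 = -495643/165574 ≈ -2.9935)
Q = 2*I*√8191 (Q = √(-32764) = 2*I*√8191 ≈ 181.01*I)
(H - ((564608 + 33902) + 679953)) + Q = (-495643/165574 - ((564608 + 33902) + 679953)) + 2*I*√8191 = (-495643/165574 - (598510 + 679953)) + 2*I*√8191 = (-495643/165574 - 1*1278463) + 2*I*√8191 = (-495643/165574 - 1278463) + 2*I*√8191 = -211680728405/165574 + 2*I*√8191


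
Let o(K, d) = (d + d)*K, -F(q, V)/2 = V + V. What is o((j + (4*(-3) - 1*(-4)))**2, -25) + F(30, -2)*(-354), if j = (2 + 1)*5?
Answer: -5282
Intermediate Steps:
j = 15 (j = 3*5 = 15)
F(q, V) = -4*V (F(q, V) = -2*(V + V) = -4*V)
o(K, d) = 2*K*d (o(K, d) = (2*d)*K = 2*K*d)
o((j + (4*(-3) - 1*(-4)))**2, -25) + F(30, -2)*(-354) = 2*(15 + (4*(-3) - 1*(-4)))**2*(-25) - 4*(-2)*(-354) = 2*(15 + (-12 + 4))**2*(-25) + 8*(-354) = 2*(15 - 8)**2*(-25) - 2832 = 2*7**2*(-25) - 2832 = 2*49*(-25) - 2832 = -2450 - 2832 = -5282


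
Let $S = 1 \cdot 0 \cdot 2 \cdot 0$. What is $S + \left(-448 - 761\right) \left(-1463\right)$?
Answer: $1768767$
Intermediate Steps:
$S = 0$ ($S = 1 \cdot 0 \cdot 0 = 0 \cdot 0 = 0$)
$S + \left(-448 - 761\right) \left(-1463\right) = 0 + \left(-448 - 761\right) \left(-1463\right) = 0 - -1768767 = 0 + 1768767 = 1768767$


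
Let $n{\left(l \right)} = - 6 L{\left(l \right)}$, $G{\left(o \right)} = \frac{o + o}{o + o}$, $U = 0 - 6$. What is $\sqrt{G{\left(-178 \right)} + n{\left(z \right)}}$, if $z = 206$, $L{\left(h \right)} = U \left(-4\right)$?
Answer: $i \sqrt{143} \approx 11.958 i$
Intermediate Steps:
$U = -6$ ($U = 0 - 6 = -6$)
$L{\left(h \right)} = 24$ ($L{\left(h \right)} = \left(-6\right) \left(-4\right) = 24$)
$G{\left(o \right)} = 1$ ($G{\left(o \right)} = \frac{2 o}{2 o} = 2 o \frac{1}{2 o} = 1$)
$n{\left(l \right)} = -144$ ($n{\left(l \right)} = \left(-6\right) 24 = -144$)
$\sqrt{G{\left(-178 \right)} + n{\left(z \right)}} = \sqrt{1 - 144} = \sqrt{-143} = i \sqrt{143}$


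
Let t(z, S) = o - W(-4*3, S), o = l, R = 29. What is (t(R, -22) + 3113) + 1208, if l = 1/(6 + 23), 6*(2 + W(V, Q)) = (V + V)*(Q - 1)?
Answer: 122700/29 ≈ 4231.0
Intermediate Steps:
W(V, Q) = -2 + V*(-1 + Q)/3 (W(V, Q) = -2 + ((V + V)*(Q - 1))/6 = -2 + ((2*V)*(-1 + Q))/6 = -2 + (2*V*(-1 + Q))/6 = -2 + V*(-1 + Q)/3)
l = 1/29 ≈ 0.034483
o = 1/29 ≈ 0.034483
t(z, S) = -57/29 + 4*S (t(z, S) = 1/29 - (-2 - (-4)*3/3 + S*(-4*3)/3) = 1/29 - (-2 - 1/3*(-12) + (1/3)*S*(-12)) = 1/29 - (-2 + 4 - 4*S) = 1/29 - (2 - 4*S) = 1/29 + (-2 + 4*S) = -57/29 + 4*S)
(t(R, -22) + 3113) + 1208 = ((-57/29 + 4*(-22)) + 3113) + 1208 = ((-57/29 - 88) + 3113) + 1208 = (-2609/29 + 3113) + 1208 = 87668/29 + 1208 = 122700/29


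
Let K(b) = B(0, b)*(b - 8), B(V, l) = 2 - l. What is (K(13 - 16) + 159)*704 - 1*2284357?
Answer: -2211141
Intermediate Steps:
K(b) = (-8 + b)*(2 - b) (K(b) = (2 - b)*(b - 8) = (2 - b)*(-8 + b) = (-8 + b)*(2 - b))
(K(13 - 16) + 159)*704 - 1*2284357 = (-(-8 + (13 - 16))*(-2 + (13 - 16)) + 159)*704 - 1*2284357 = (-(-8 - 3)*(-2 - 3) + 159)*704 - 2284357 = (-1*(-11)*(-5) + 159)*704 - 2284357 = (-55 + 159)*704 - 2284357 = 104*704 - 2284357 = 73216 - 2284357 = -2211141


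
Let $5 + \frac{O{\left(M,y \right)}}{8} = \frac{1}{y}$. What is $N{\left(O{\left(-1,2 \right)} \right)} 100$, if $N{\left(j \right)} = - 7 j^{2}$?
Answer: $-907200$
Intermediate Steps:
$O{\left(M,y \right)} = -40 + \frac{8}{y}$
$N{\left(O{\left(-1,2 \right)} \right)} 100 = - 7 \left(-40 + \frac{8}{2}\right)^{2} \cdot 100 = - 7 \left(-40 + 8 \cdot \frac{1}{2}\right)^{2} \cdot 100 = - 7 \left(-40 + 4\right)^{2} \cdot 100 = - 7 \left(-36\right)^{2} \cdot 100 = \left(-7\right) 1296 \cdot 100 = \left(-9072\right) 100 = -907200$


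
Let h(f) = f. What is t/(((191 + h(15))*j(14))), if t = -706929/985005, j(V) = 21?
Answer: -235643/1420377210 ≈ -0.00016590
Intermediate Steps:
t = -235643/328335 (t = -706929*1/985005 = -235643/328335 ≈ -0.71769)
t/(((191 + h(15))*j(14))) = -235643*1/(21*(191 + 15))/328335 = -235643/(328335*(206*21)) = -235643/328335/4326 = -235643/328335*1/4326 = -235643/1420377210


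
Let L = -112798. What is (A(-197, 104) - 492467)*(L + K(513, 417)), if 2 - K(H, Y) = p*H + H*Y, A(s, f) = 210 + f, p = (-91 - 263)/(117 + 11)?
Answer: 10246176124311/64 ≈ 1.6010e+11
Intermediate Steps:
p = -177/64 (p = -354/128 = -354*1/128 = -177/64 ≈ -2.7656)
K(H, Y) = 2 + 177*H/64 - H*Y (K(H, Y) = 2 - (-177*H/64 + H*Y) = 2 + (177*H/64 - H*Y) = 2 + 177*H/64 - H*Y)
(A(-197, 104) - 492467)*(L + K(513, 417)) = ((210 + 104) - 492467)*(-112798 + (2 + (177/64)*513 - 1*513*417)) = (314 - 492467)*(-112798 + (2 + 90801/64 - 213921)) = -492153*(-112798 - 13600015/64) = -492153*(-20819087/64) = 10246176124311/64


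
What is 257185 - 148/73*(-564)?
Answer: 18857977/73 ≈ 2.5833e+5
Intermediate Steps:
257185 - 148/73*(-564) = 257185 - 148*(1/73)*(-564) = 257185 - 148*(-564)/73 = 257185 - 1*(-83472/73) = 257185 + 83472/73 = 18857977/73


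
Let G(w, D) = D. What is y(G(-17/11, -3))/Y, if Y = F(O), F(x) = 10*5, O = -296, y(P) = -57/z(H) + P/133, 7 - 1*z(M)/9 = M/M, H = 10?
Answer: -2581/119700 ≈ -0.021562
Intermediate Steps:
z(M) = 54 (z(M) = 63 - 9*M/M = 63 - 9*1 = 63 - 9 = 54)
y(P) = -19/18 + P/133 (y(P) = -57/54 + P/133 = -57*1/54 + P*(1/133) = -19/18 + P/133)
F(x) = 50
Y = 50
y(G(-17/11, -3))/Y = (-19/18 + (1/133)*(-3))/50 = (-19/18 - 3/133)*(1/50) = -2581/2394*1/50 = -2581/119700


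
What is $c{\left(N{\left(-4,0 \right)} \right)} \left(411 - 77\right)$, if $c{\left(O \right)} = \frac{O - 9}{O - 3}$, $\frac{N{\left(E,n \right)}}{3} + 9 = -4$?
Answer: $\frac{2672}{7} \approx 381.71$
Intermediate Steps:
$N{\left(E,n \right)} = -39$ ($N{\left(E,n \right)} = -27 + 3 \left(-4\right) = -27 - 12 = -39$)
$c{\left(O \right)} = \frac{-9 + O}{-3 + O}$
$c{\left(N{\left(-4,0 \right)} \right)} \left(411 - 77\right) = \frac{-9 - 39}{-3 - 39} \left(411 - 77\right) = \frac{1}{-42} \left(-48\right) 334 = \left(- \frac{1}{42}\right) \left(-48\right) 334 = \frac{8}{7} \cdot 334 = \frac{2672}{7}$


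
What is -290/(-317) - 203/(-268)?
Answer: 142071/84956 ≈ 1.6723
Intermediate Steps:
-290/(-317) - 203/(-268) = -290*(-1/317) - 203*(-1/268) = 290/317 + 203/268 = 142071/84956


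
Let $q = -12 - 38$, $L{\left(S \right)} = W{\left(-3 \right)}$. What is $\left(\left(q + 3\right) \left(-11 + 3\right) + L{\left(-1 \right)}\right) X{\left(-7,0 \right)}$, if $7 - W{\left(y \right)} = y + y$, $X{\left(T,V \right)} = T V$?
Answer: $0$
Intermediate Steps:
$W{\left(y \right)} = 7 - 2 y$ ($W{\left(y \right)} = 7 - \left(y + y\right) = 7 - 2 y$)
$L{\left(S \right)} = 13$ ($L{\left(S \right)} = 7 - -6 = 7 + 6 = 13$)
$q = -50$
$\left(\left(q + 3\right) \left(-11 + 3\right) + L{\left(-1 \right)}\right) X{\left(-7,0 \right)} = \left(\left(-50 + 3\right) \left(-11 + 3\right) + 13\right) \left(\left(-7\right) 0\right) = \left(\left(-47\right) \left(-8\right) + 13\right) 0 = \left(376 + 13\right) 0 = 389 \cdot 0 = 0$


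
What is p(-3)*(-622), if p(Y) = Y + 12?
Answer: -5598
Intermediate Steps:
p(Y) = 12 + Y
p(-3)*(-622) = (12 - 3)*(-622) = 9*(-622) = -5598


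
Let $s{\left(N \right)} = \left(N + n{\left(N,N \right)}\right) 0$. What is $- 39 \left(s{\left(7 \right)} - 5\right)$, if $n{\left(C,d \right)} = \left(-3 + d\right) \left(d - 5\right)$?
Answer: $195$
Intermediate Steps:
$n{\left(C,d \right)} = \left(-5 + d\right) \left(-3 + d\right)$ ($n{\left(C,d \right)} = \left(-3 + d\right) \left(-5 + d\right) = \left(-5 + d\right) \left(-3 + d\right)$)
$s{\left(N \right)} = 0$ ($s{\left(N \right)} = \left(N + \left(15 + N^{2} - 8 N\right)\right) 0 = \left(15 + N^{2} - 7 N\right) 0 = 0$)
$- 39 \left(s{\left(7 \right)} - 5\right) = - 39 \left(0 - 5\right) = \left(-39\right) \left(-5\right) = 195$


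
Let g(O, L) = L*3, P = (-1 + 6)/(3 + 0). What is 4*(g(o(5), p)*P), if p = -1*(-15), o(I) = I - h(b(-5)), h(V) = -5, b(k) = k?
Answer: 300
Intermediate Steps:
o(I) = 5 + I (o(I) = I - 1*(-5) = I + 5 = 5 + I)
p = 15
P = 5/3 ≈ 1.6667
g(O, L) = 3*L
4*(g(o(5), p)*P) = 4*((3*15)*(5/3)) = 4*(45*(5/3)) = 4*75 = 300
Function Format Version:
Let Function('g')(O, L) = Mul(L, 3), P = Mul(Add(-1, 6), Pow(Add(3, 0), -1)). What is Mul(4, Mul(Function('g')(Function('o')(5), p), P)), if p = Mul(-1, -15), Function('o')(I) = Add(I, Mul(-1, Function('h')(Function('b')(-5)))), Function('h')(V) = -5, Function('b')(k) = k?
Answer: 300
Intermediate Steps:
Function('o')(I) = Add(5, I) (Function('o')(I) = Add(I, Mul(-1, -5)) = Add(I, 5) = Add(5, I))
p = 15
P = Rational(5, 3) (P = Mul(5, Pow(3, -1)) = Mul(5, Rational(1, 3)) = Rational(5, 3) ≈ 1.6667)
Function('g')(O, L) = Mul(3, L)
Mul(4, Mul(Function('g')(Function('o')(5), p), P)) = Mul(4, Mul(Mul(3, 15), Rational(5, 3))) = Mul(4, Mul(45, Rational(5, 3))) = Mul(4, 75) = 300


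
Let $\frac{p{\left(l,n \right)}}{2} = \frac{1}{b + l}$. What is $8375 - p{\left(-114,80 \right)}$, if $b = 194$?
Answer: $\frac{334999}{40} \approx 8375.0$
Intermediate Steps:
$p{\left(l,n \right)} = \frac{2}{194 + l}$
$8375 - p{\left(-114,80 \right)} = 8375 - \frac{2}{194 - 114} = 8375 - \frac{2}{80} = 8375 - 2 \cdot \frac{1}{80} = 8375 - \frac{1}{40} = \frac{334999}{40}$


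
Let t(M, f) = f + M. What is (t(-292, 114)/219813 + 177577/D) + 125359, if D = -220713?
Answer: 2027275452073052/16171862223 ≈ 1.2536e+5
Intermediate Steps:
t(M, f) = M + f
(t(-292, 114)/219813 + 177577/D) + 125359 = ((-292 + 114)/219813 + 177577/(-220713)) + 125359 = (-178*1/219813 + 177577*(-1/220713)) + 125359 = (-178/219813 - 177577/220713) + 125359 = -13024340005/16171862223 + 125359 = 2027275452073052/16171862223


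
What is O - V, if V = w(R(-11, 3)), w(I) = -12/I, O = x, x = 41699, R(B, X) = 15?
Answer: 208499/5 ≈ 41700.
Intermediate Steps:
O = 41699
V = -⅘ (V = -12/15 = -12*1/15 = -⅘ ≈ -0.80000)
O - V = 41699 - 1*(-⅘) = 41699 + ⅘ = 208499/5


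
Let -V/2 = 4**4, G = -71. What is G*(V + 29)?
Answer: 34293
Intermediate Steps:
V = -512 (V = -2*4**4 = -2*256 = -512)
G*(V + 29) = -71*(-512 + 29) = -71*(-483) = 34293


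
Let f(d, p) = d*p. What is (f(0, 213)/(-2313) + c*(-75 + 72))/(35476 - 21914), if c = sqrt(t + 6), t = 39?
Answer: -9*sqrt(5)/13562 ≈ -0.0014839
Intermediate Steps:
c = 3*sqrt(5) (c = sqrt(39 + 6) = sqrt(45) = 3*sqrt(5) ≈ 6.7082)
(f(0, 213)/(-2313) + c*(-75 + 72))/(35476 - 21914) = ((0*213)/(-2313) + (3*sqrt(5))*(-75 + 72))/(35476 - 21914) = (0*(-1/2313) + (3*sqrt(5))*(-3))/13562 = (0 - 9*sqrt(5))*(1/13562) = -9*sqrt(5)*(1/13562) = -9*sqrt(5)/13562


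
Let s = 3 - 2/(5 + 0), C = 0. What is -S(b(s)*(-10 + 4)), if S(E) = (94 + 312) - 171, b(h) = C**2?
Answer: -235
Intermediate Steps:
s = 13/5 (s = 3 - 2/5 = 13/5 ≈ 2.6000)
b(h) = 0 (b(h) = 0**2 = 0)
S(E) = 235 (S(E) = 406 - 171 = 235)
-S(b(s)*(-10 + 4)) = -1*235 = -235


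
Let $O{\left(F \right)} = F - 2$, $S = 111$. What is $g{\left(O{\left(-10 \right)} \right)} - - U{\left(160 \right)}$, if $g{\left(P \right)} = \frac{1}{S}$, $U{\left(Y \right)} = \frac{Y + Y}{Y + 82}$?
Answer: $\frac{17881}{13431} \approx 1.3313$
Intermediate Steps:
$U{\left(Y \right)} = \frac{2 Y}{82 + Y}$
$O{\left(F \right)} = -2 + F$
$g{\left(P \right)} = \frac{1}{111}$
$g{\left(O{\left(-10 \right)} \right)} - - U{\left(160 \right)} = \frac{1}{111} - - \frac{2 \cdot 160}{82 + 160} = \frac{1}{111} - - \frac{2 \cdot 160}{242} = \frac{1}{111} - \left(-1\right) \frac{160}{121} = \frac{1}{111} - - \frac{160}{121} = \frac{1}{111} + \frac{160}{121} = \frac{17881}{13431}$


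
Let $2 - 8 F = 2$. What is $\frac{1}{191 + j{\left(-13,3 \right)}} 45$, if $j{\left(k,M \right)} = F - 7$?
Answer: $\frac{45}{184} \approx 0.24457$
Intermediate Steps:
$F = 0$ ($F = \frac{1}{4} - \frac{1}{4} = 0$)
$j{\left(k,M \right)} = -7$ ($j{\left(k,M \right)} = 0 - 7 = -7$)
$\frac{1}{191 + j{\left(-13,3 \right)}} 45 = \frac{1}{191 - 7} \cdot 45 = \frac{1}{184} \cdot 45 = \frac{45}{184}$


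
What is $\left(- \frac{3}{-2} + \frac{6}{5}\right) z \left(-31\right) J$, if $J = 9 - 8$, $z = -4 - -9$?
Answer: $- \frac{837}{2} \approx -418.5$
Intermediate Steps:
$z = 5$ ($z = -4 + 9 = 5$)
$J = 1$ ($J = 9 - 8 = 1$)
$\left(- \frac{3}{-2} + \frac{6}{5}\right) z \left(-31\right) J = \left(- \frac{3}{-2} + \frac{6}{5}\right) 5 \left(-31\right) 1 = \left(\left(-3\right) \left(- \frac{1}{2}\right) + 6 \cdot \frac{1}{5}\right) 5 \left(-31\right) 1 = \left(\frac{3}{2} + \frac{6}{5}\right) 5 \left(-31\right) 1 = \frac{27}{10} \cdot 5 \left(-31\right) 1 = \frac{27}{2} \left(-31\right) 1 = \left(- \frac{837}{2}\right) 1 = - \frac{837}{2}$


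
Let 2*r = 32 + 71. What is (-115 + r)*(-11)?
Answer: 1397/2 ≈ 698.50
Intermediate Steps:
r = 103/2 (r = (32 + 71)/2 = (1/2)*103 = 103/2 ≈ 51.500)
(-115 + r)*(-11) = (-115 + 103/2)*(-11) = -127/2*(-11) = 1397/2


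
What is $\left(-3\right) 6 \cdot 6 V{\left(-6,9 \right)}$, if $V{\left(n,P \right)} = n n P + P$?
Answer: $-35964$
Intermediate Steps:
$V{\left(n,P \right)} = P + P n^{2}$ ($V{\left(n,P \right)} = n^{2} P + P = P n^{2} + P = P + P n^{2}$)
$\left(-3\right) 6 \cdot 6 V{\left(-6,9 \right)} = \left(-3\right) 6 \cdot 6 \cdot 9 \left(1 + \left(-6\right)^{2}\right) = \left(-18\right) 6 \cdot 9 \left(1 + 36\right) = - 108 \cdot 9 \cdot 37 = \left(-108\right) 333 = -35964$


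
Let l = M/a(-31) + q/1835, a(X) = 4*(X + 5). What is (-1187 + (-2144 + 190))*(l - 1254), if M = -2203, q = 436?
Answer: 738843330051/190840 ≈ 3.8715e+6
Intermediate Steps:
a(X) = 20 + 4*X (a(X) = 4*(5 + X) = 20 + 4*X)
l = 4087849/190840 (l = -2203/(20 + 4*(-31)) + 436/1835 = -2203/(20 - 124) + 436*(1/1835) = -2203/(-104) + 436/1835 = -2203*(-1/104) + 436/1835 = 2203/104 + 436/1835 = 4087849/190840 ≈ 21.420)
(-1187 + (-2144 + 190))*(l - 1254) = (-1187 + (-2144 + 190))*(4087849/190840 - 1254) = (-1187 - 1954)*(-235225511/190840) = -3141*(-235225511/190840) = 738843330051/190840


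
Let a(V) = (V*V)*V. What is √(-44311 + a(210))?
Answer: √9216689 ≈ 3035.9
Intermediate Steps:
a(V) = V³ (a(V) = V²*V = V³)
√(-44311 + a(210)) = √(-44311 + 210³) = √(-44311 + 9261000) = √9216689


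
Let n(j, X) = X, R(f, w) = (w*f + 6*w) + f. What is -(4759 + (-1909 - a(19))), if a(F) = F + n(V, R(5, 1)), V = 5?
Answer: -2815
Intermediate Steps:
R(f, w) = f + 6*w + f*w (R(f, w) = (f*w + 6*w) + f = (6*w + f*w) + f = f + 6*w + f*w)
a(F) = 16 + F (a(F) = F + (5 + 6*1 + 5*1) = F + (5 + 6 + 5) = F + 16 = 16 + F)
-(4759 + (-1909 - a(19))) = -(4759 + (-1909 - (16 + 19))) = -(4759 + (-1909 - 1*35)) = -(4759 + (-1909 - 35)) = -(4759 - 1944) = -1*2815 = -2815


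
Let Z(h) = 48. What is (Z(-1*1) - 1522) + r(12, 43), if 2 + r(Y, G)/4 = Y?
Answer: -1434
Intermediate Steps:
r(Y, G) = -8 + 4*Y
(Z(-1*1) - 1522) + r(12, 43) = (48 - 1522) + (-8 + 4*12) = -1474 + (-8 + 48) = -1474 + 40 = -1434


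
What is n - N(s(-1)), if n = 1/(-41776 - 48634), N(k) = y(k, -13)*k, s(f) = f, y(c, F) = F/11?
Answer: -1175341/994510 ≈ -1.1818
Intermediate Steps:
y(c, F) = F/11 (y(c, F) = F*(1/11) = F/11)
N(k) = -13*k/11 (N(k) = ((1/11)*(-13))*k = -13*k/11)
n = -1/90410 (n = 1/(-90410) = -1/90410 ≈ -1.1061e-5)
n - N(s(-1)) = -1/90410 - (-13)*(-1)/11 = -1/90410 - 1*13/11 = -1/90410 - 13/11 = -1175341/994510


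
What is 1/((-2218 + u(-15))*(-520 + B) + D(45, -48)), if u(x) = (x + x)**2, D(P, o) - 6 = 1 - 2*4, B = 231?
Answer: 1/380901 ≈ 2.6254e-6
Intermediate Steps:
D(P, o) = -1 (D(P, o) = 6 + (1 - 2*4) = 6 + (1 - 8) = 6 - 7 = -1)
u(x) = 4*x**2 (u(x) = (2*x)**2 = 4*x**2)
1/((-2218 + u(-15))*(-520 + B) + D(45, -48)) = 1/((-2218 + 4*(-15)**2)*(-520 + 231) - 1) = 1/((-2218 + 4*225)*(-289) - 1) = 1/((-2218 + 900)*(-289) - 1) = 1/(-1318*(-289) - 1) = 1/(380902 - 1) = 1/380901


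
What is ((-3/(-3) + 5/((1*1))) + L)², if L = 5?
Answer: 121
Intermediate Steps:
((-3/(-3) + 5/((1*1))) + L)² = ((-3/(-3) + 5/((1*1))) + 5)² = ((-3*(-⅓) + 5/1) + 5)² = ((1 + 5*1) + 5)² = ((1 + 5) + 5)² = (6 + 5)² = 11² = 121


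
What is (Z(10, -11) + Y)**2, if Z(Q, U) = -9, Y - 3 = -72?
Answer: 6084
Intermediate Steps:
Y = -69 (Y = 3 - 72 = -69)
(Z(10, -11) + Y)**2 = (-9 - 69)**2 = (-78)**2 = 6084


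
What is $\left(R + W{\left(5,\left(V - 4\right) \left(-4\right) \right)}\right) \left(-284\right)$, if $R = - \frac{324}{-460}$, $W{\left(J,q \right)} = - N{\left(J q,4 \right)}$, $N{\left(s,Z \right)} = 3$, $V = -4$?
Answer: $\frac{74976}{115} \approx 651.96$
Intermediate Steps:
$W{\left(J,q \right)} = -3$ ($W{\left(J,q \right)} = \left(-1\right) 3 = -3$)
$R = \frac{81}{115}$ ($R = \left(-324\right) \left(- \frac{1}{460}\right) = \frac{81}{115} \approx 0.70435$)
$\left(R + W{\left(5,\left(V - 4\right) \left(-4\right) \right)}\right) \left(-284\right) = \left(\frac{81}{115} - 3\right) \left(-284\right) = \left(- \frac{264}{115}\right) \left(-284\right) = \frac{74976}{115}$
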